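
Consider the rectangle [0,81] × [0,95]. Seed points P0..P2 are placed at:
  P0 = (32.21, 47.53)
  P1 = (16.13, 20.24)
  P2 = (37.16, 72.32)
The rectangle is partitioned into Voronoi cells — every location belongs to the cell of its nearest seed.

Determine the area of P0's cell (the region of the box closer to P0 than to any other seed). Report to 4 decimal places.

1. box [0,81]×[0,95]: [(0, 0) (81, 0) (81, 95) (0, 95)]
2. ⊥bis P0·P1 via (24.17,33.885): [(0, 48.1266) (81, 0.3992) (81, 95) (0, 95)]  |A|=5729.703
3. ⊥bis P0·P2 via (34.685,59.925): [(0, 66.8508) (0, 48.1266) (81, 0.3992) (81, 50.6769)]  |A|=2794.577
4. canonical 4-gon: [(0, 66.8508) (0, 48.1266) (81, 0.3992) (81, 50.6769)]
5. shoelace: 2794.577

Area of P0's cell: 2794.5770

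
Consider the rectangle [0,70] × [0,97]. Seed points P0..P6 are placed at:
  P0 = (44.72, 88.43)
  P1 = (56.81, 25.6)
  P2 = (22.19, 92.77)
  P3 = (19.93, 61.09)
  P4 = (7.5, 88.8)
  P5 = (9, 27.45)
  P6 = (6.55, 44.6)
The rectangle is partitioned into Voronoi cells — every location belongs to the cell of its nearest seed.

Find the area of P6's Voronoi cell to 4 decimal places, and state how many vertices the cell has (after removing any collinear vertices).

Area of P6's cell: 430.7949 (3 vertices)

1. box [0,70]×[0,97]: [(0, 0) (70, 0) (70, 97) (0, 97)]
2. ⊥bis P6·P0 via (25.635,66.515): [(0, 88.8396) (0, 0) (70, 0) (70, 27.8791)]  |A|=4085.1546
3. ⊥bis P6·P1 via (31.68,35.1): [(39.1173, 54.7737) (0, 88.8396) (0, 0) (18.411, 0)]  |A|=2241.8039
4. ⊥bis P6·P2 via (14.37,68.685): [(39.1173, 54.7737) (28.3586, 64.1431) (0, 73.3507) (0, 0) (18.411, 0)]  |A|=2022.1822
5. ⊥bis P6·P3 via (13.24,52.845): [(32.485, 37.2296) (0, 63.5879) (0, 0) (18.411, 0)]  |A|=1375.5453
6. ⊥bis P6·P4 via (7.025,66.7): [(32.485, 37.2296) (0, 63.5879) (0, 0) (18.411, 0)]  |A|=1375.5453
7. ⊥bis P6·P5 via (7.775,36.025): [(30.0481, 39.2069) (0, 63.5879) (0, 34.9143)]  |A|=430.7949
8. canonical 3-gon: [(30.0481, 39.2069) (0, 63.5879) (0, 34.9143)]
9. shoelace: 430.7949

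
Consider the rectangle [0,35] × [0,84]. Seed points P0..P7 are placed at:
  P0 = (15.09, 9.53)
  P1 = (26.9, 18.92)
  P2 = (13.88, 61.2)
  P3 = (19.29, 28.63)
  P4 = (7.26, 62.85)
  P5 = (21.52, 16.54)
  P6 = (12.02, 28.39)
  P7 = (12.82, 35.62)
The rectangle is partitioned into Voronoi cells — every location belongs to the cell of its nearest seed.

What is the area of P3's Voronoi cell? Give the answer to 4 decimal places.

Area of P3's cell: 279.4265

1. box [0,35]×[0,84]: [(0, 0) (35, 0) (35, 84) (0, 84)]
2. ⊥bis P3·P0 via (17.19,19.08): [(0, 22.86) (35, 15.1637) (35, 84) (0, 84)]  |A|=2274.5859
3. ⊥bis P3·P1 via (23.095,23.775): [(0, 22.86) (17.1232, 19.0947) (35, 33.1053) (35, 84) (0, 84)]  |A|=2114.2161
4. ⊥bis P3·P2 via (16.585,44.915): [(0, 42.1602) (0, 22.86) (17.1232, 19.0947) (35, 33.1053) (35, 47.9738)]  |A|=751.5606
5. ⊥bis P3·P4 via (13.275,45.74): [(5.8615, 43.1338) (0, 41.0732) (0, 22.86) (17.1232, 19.0947) (35, 33.1053) (35, 47.9738)]  |A|=748.3749
6. ⊥bis P3·P5 via (20.405,22.585): [(5.8615, 43.1338) (0, 41.0732) (0, 22.86) (9.9882, 20.6636) (21.9372, 22.8676) (35, 33.1053) (35, 47.9738)]  |A|=731.1388
7. ⊥bis P3·P6 via (15.655,28.51): [(15.1215, 44.6719) (15.8782, 21.75) (21.9372, 22.8676) (35, 33.1053) (35, 47.9738)]  |A|=394.9486
8. ⊥bis P3·P7 via (16.055,32.125): [(32.779, 47.6049) (15.5511, 31.6585) (15.8782, 21.75) (21.9372, 22.8676) (35, 33.1053) (35, 47.9738)]  |A|=279.4265
9. canonical 6-gon: [(32.779, 47.6049) (15.5511, 31.6585) (15.8782, 21.75) (21.9372, 22.8676) (35, 33.1053) (35, 47.9738)]
10. shoelace: 279.4265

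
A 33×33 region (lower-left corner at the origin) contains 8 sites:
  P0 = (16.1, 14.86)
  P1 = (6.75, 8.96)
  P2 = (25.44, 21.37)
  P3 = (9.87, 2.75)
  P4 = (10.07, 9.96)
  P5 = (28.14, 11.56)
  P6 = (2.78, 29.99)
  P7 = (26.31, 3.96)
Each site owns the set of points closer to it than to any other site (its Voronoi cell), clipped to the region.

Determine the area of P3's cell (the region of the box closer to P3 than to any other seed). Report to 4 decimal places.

Area of P3's cell: 92.4324

1. box [0,33]×[0,33]: [(0, 0) (33, 0) (33, 33) (0, 33)]
2. ⊥bis P3·P0 via (12.985,8.805): [(0, 15.4851) (0, 0) (30.1003, 0)]  |A|=233.054
3. ⊥bis P3·P1 via (8.31,5.855): [(13.5762, 8.5008) (0, 1.6799) (0, 0) (30.1003, 0)]  |A|=139.3426
4. ⊥bis P3·P2 via (17.655,12.06): [(13.5762, 8.5008) (0, 1.6799) (0, 0) (30.1003, 0)]  |A|=139.3426
5. ⊥bis P3·P4 via (9.97,6.355): [(18.1906, 6.127) (9.34, 6.3725) (0, 1.6799) (0, 0) (30.1003, 0)]  |A|=129.4039
6. ⊥bis P3·P5 via (19.005,7.155): [(19.933, 5.2306) (18.1906, 6.127) (9.34, 6.3725) (0, 1.6799) (0, 0) (22.4552, 0)]  |A|=109.4096
7. ⊥bis P3·P6 via (6.325,16.37): [(19.933, 5.2306) (18.1906, 6.127) (9.34, 6.3725) (0, 1.6799) (0, 0) (22.4552, 0)]  |A|=109.4096
8. ⊥bis P3·P7 via (18.09,3.355): [(17.8854, 6.1354) (9.34, 6.3725) (0, 1.6799) (0, 0) (18.3369, 0)]  |A|=92.4324
9. canonical 5-gon: [(17.8854, 6.1354) (9.34, 6.3725) (0, 1.6799) (0, 0) (18.3369, 0)]
10. shoelace: 92.4324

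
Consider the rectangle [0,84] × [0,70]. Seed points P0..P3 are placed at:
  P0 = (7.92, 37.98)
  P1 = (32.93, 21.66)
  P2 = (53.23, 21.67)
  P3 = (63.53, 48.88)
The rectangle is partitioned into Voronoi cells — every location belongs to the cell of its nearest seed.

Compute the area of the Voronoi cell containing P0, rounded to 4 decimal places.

Area of P0's cell: 1513.1114

1. box [0,84]×[0,70]: [(0, 0) (84, 0) (84, 70) (0, 70)]
2. ⊥bis P0·P1 via (20.425,29.82): [(0, 0) (0.9663, 0) (46.644, 70) (0, 70)]  |A|=1666.3606
3. ⊥bis P0·P2 via (30.575,29.825): [(0, 0) (0.9663, 0) (43.0589, 64.5059) (45.0366, 70) (0, 70)]  |A|=1661.9449
4. ⊥bis P0·P3 via (35.725,43.43): [(0, 0) (0.9663, 0) (34.2423, 50.9946) (30.5171, 70) (0, 70)]  |A|=1513.1114
5. canonical 5-gon: [(0, 0) (0.9663, 0) (34.2423, 50.9946) (30.5171, 70) (0, 70)]
6. shoelace: 1513.1114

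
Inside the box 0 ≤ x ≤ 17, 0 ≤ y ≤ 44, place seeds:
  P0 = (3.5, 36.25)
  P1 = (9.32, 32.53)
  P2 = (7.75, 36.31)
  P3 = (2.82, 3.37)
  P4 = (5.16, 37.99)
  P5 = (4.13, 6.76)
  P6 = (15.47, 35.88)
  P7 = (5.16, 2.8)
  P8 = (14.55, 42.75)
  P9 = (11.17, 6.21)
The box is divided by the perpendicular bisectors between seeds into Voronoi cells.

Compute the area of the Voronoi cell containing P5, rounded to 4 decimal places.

1. box [0,17]×[0,44]: [(0, 0) (17, 0) (17, 44) (0, 44)]
2. ⊥bis P5·P0 via (3.815,21.505): [(0, 21.4235) (0, 0) (17, 0) (17, 21.7867)]  |A|=367.2865
3. ⊥bis P5·P1 via (6.725,19.645): [(0, 20.9994) (0, 0) (17, 0) (17, 17.5756)]  |A|=327.8878
4. ⊥bis P5·P2 via (5.94,21.535): [(0, 20.9994) (0, 0) (17, 0) (17, 17.5756)]  |A|=327.8878
5. ⊥bis P5·P3 via (3.475,5.065): [(0, 20.9994) (0, 6.4078) (16.5821, 0) (17, 0) (17, 17.5756)]  |A|=274.7599
6. ⊥bis P5·P4 via (4.645,22.375): [(0, 20.9994) (0, 6.4078) (16.5821, 0) (17, 0) (17, 17.5756)]  |A|=274.7599
7. ⊥bis P5·P6 via (9.8,21.32): [(0, 20.9994) (0, 6.4078) (16.5821, 0) (17, 0) (17, 17.5756)]  |A|=274.7599
8. ⊥bis P5·P7 via (4.645,4.78): [(0, 20.9994) (0, 6.4078) (4.3865, 4.7128) (17, 7.9935) (17, 17.5756)]  |A|=223.362
9. ⊥bis P5·P8 via (9.34,24.755): [(0, 20.9994) (0, 6.4078) (4.3865, 4.7128) (17, 7.9935) (17, 17.5756)]  |A|=223.362
10. ⊥bis P5·P9 via (7.65,6.485): [(8.6479, 19.2577) (0, 20.9994) (0, 6.4078) (4.3865, 4.7128) (7.5764, 5.5425)]  |A|=120.0358
11. canonical 5-gon: [(8.6479, 19.2577) (0, 20.9994) (0, 6.4078) (4.3865, 4.7128) (7.5764, 5.5425)]
12. shoelace: 120.0358

Area of P5's cell: 120.0358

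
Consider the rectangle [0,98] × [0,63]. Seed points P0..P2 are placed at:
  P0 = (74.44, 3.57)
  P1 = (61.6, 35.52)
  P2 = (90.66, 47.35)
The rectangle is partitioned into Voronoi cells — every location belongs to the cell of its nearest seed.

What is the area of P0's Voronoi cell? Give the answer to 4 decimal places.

Area of P0's cell: 1150.8237

1. box [0,98]×[0,63]: [(0, 0) (98, 0) (98, 63) (0, 63)]
2. ⊥bis P0·P1 via (68.02,19.545): [(19.3858, 0) (98, 0) (98, 31.5933)]  |A|=1241.8406
3. ⊥bis P0·P2 via (82.55,25.46): [(82.648, 25.4237) (19.3858, 0) (98, 0) (98, 19.7359)]  |A|=1150.8237
4. canonical 4-gon: [(82.648, 25.4237) (19.3858, 0) (98, 0) (98, 19.7359)]
5. shoelace: 1150.8237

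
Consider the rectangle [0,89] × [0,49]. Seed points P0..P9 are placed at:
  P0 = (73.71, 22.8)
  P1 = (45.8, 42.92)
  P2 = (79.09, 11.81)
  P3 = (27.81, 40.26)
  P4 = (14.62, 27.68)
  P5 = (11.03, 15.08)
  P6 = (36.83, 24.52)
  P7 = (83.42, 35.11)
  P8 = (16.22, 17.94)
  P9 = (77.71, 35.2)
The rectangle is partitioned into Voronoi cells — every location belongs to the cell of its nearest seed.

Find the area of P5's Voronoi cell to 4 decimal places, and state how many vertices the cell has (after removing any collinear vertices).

Area of P5's cell: 382.7041 (4 vertices)

1. box [0,89]×[0,49]: [(0, 0) (89, 0) (89, 49) (0, 49)]
2. ⊥bis P5·P0 via (42.37,18.94): [(0, 0) (44.7028, 0) (38.6677, 49) (0, 49)]  |A|=2042.5749
3. ⊥bis P5·P1 via (28.415,29): [(0, 0) (44.7028, 0) (43.4426, 10.2318) (12.4012, 49) (0, 49)]  |A|=1533.4226
4. ⊥bis P5·P2 via (45.06,13.445): [(0, 0) (44.414, 0) (44.495, 1.6864) (43.4426, 10.2318) (12.4012, 49) (0, 49)]  |A|=1533.1791
5. ⊥bis P5·P3 via (19.42,27.67): [(0, 40.6115) (0, 0) (44.414, 0) (44.495, 1.6864) (43.4426, 10.2318) (40.9884, 13.2968)]  |A|=1139.8824
6. ⊥bis P5·P4 via (12.825,21.38): [(40.834, 13.3996) (0, 25.0341) (0, 0) (44.414, 0) (44.495, 1.6864) (43.4426, 10.2318) (40.9884, 13.2968)]  |A|=821.838
7. ⊥bis P5·P6 via (23.93,19.8): [(24.577, 18.0316) (0, 25.0341) (0, 0) (31.1747, 0)]  |A|=588.6966
8. ⊥bis P5·P7 via (47.225,25.095): [(24.577, 18.0316) (0, 25.0341) (0, 0) (31.1747, 0)]  |A|=588.6966
9. ⊥bis P5·P8 via (13.625,16.51): [(10.5905, 22.0167) (0, 25.0341) (0, 0) (22.723, 0)]  |A|=382.7041
10. ⊥bis P5·P9 via (44.37,25.14): [(10.5905, 22.0167) (0, 25.0341) (0, 0) (22.723, 0)]  |A|=382.7041
11. canonical 4-gon: [(10.5905, 22.0167) (0, 25.0341) (0, 0) (22.723, 0)]
12. shoelace: 382.7041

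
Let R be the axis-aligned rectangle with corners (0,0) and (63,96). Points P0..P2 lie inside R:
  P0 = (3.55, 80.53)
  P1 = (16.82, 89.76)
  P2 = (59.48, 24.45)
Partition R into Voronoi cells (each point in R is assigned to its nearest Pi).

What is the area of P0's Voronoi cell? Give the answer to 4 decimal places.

1. box [0,63]×[0,96]: [(0, 0) (63, 0) (63, 96) (0, 96)]
2. ⊥bis P0·P1 via (10.185,85.145): [(0, 0) (63, 0) (63, 9.2127) (2.6348, 96) (0, 96)]  |A|=3428.5323
3. ⊥bis P0·P2 via (31.515,52.49): [(0, 21.0593) (32.3317, 53.3046) (2.6348, 96) (0, 96)]  |A|=1267.728
4. canonical 4-gon: [(0, 21.0593) (32.3317, 53.3046) (2.6348, 96) (0, 96)]
5. shoelace: 1267.728

Area of P0's cell: 1267.7280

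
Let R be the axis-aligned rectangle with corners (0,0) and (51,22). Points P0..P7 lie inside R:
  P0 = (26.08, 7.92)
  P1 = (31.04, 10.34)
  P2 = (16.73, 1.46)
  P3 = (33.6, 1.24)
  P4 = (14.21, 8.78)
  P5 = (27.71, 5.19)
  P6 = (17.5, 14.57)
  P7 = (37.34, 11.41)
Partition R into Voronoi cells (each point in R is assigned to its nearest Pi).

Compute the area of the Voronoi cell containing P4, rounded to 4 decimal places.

1. box [0,51]×[0,22]: [(0, 0) (51, 0) (51, 22) (0, 22)]
2. ⊥bis P4·P0 via (20.145,8.35): [(0, 0) (19.54, 0) (21.134, 22) (0, 22)]  |A|=447.4139
3. ⊥bis P4·P1 via (22.625,9.56): [(0, 0) (19.54, 0) (21.134, 22) (0, 22)]  |A|=447.4139
4. ⊥bis P4·P2 via (15.47,5.12): [(0, 0) (0.5976, 0) (20.0246, 6.688) (21.134, 22) (0, 22)]  |A|=384.0708
5. ⊥bis P4·P3 via (23.905,5.01): [(0, 0) (0.5976, 0) (20.0246, 6.688) (21.134, 22) (0, 22)]  |A|=384.0708
6. ⊥bis P4·P5 via (20.96,6.985): [(0, 0) (0.5976, 0) (20.0246, 6.688) (21.134, 22) (0, 22)]  |A|=384.0708
7. ⊥bis P4·P6 via (15.855,11.675): [(0, 20.6841) (0, 0) (0.5976, 0) (20.0246, 6.688) (20.2067, 9.2022)]  |A|=235.5426
8. ⊥bis P4·P7 via (25.775,10.095): [(0, 20.6841) (0, 0) (0.5976, 0) (20.0246, 6.688) (20.2067, 9.2022)]  |A|=235.5426
9. canonical 5-gon: [(0, 20.6841) (0, 0) (0.5976, 0) (20.0246, 6.688) (20.2067, 9.2022)]
10. shoelace: 235.5426

Area of P4's cell: 235.5426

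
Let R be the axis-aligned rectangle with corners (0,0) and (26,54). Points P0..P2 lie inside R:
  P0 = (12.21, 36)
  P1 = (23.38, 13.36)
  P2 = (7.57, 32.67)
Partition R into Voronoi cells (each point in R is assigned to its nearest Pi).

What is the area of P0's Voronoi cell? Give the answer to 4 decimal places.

Area of P0's cell: 548.8023

1. box [0,26]×[0,54]: [(0, 0) (26, 0) (26, 54) (0, 54)]
2. ⊥bis P0·P1 via (17.795,24.68): [(0, 15.9004) (26, 28.7281) (26, 54) (0, 54)]  |A|=823.829
3. ⊥bis P0·P2 via (9.89,34.335): [(0, 48.1157) (17.0743, 24.3244) (26, 28.7281) (26, 54) (0, 54)]  |A|=548.8023
4. canonical 5-gon: [(0, 48.1157) (17.0743, 24.3244) (26, 28.7281) (26, 54) (0, 54)]
5. shoelace: 548.8023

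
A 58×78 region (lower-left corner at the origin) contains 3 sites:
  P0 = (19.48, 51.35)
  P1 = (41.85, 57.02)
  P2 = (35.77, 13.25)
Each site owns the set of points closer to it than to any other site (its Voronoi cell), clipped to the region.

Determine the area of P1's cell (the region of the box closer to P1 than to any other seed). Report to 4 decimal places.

Area of P1's cell: 1222.3851

1. box [0,58]×[0,78]: [(0, 0) (58, 0) (58, 78) (0, 78)]
2. ⊥bis P1·P0 via (30.665,54.185): [(44.399, 0) (58, 0) (58, 78) (24.6287, 78)]  |A|=1831.9191
3. ⊥bis P1·P2 via (38.81,35.135): [(35.3725, 35.6125) (58, 32.4694) (58, 78) (24.6287, 78)]  |A|=1222.3851
4. canonical 4-gon: [(35.3725, 35.6125) (58, 32.4694) (58, 78) (24.6287, 78)]
5. shoelace: 1222.3851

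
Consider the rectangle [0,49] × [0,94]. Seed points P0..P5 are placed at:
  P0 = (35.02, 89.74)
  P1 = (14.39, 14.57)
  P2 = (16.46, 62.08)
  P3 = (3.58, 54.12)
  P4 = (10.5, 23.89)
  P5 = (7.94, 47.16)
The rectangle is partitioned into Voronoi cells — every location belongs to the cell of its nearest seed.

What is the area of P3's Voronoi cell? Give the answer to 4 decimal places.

1. box [0,49]×[0,94]: [(0, 0) (49, 0) (49, 94) (0, 94)]
2. ⊥bis P3·P0 via (19.3,71.93): [(0, 88.9651) (0, 0) (49, 0) (49, 45.7153)]  |A|=3299.6707
3. ⊥bis P3·P1 via (8.985,34.345): [(0, 88.9651) (0, 31.8892) (49, 45.2821) (49, 45.7153)]  |A|=1408.9746
4. ⊥bis P3·P2 via (10.02,58.1): [(0, 74.3133) (0, 31.8892) (22.4298, 38.0198)]  |A|=475.7822
5. ⊥bis P3·P4 via (7.04,39.005): [(19.989, 41.9692) (0, 74.3133) (0, 37.3935)]  |A|=368.9958
6. ⊥bis P3·P5 via (5.76,50.64): [(12.1547, 54.6459) (0, 74.3133) (0, 47.0317)]  |A|=165.7994
7. canonical 3-gon: [(12.1547, 54.6459) (0, 74.3133) (0, 47.0317)]
8. shoelace: 165.7994

Area of P3's cell: 165.7994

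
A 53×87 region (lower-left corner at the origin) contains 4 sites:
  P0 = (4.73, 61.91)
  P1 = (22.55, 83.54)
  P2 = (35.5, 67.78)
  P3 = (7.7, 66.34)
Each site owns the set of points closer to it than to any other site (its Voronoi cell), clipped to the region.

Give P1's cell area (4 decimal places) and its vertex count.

Area of P1's cell: 365.5038 (3 vertices)

1. box [0,53]×[0,87]: [(0, 0) (53, 0) (53, 87) (0, 87)]
2. ⊥bis P1·P0 via (13.64,72.725): [(0, 83.9624) (53, 40.298) (53, 87) (0, 87)]  |A|=1318.0986
3. ⊥bis P1·P2 via (29.025,75.66): [(0, 83.9624) (19.5388, 67.8652) (42.8256, 87) (0, 87)]  |A|=439.4055
4. ⊥bis P1·P3 via (15.125,74.94): [(21.4758, 69.4569) (42.8256, 87) (1.1565, 87)]  |A|=365.5038
5. canonical 3-gon: [(21.4758, 69.4569) (42.8256, 87) (1.1565, 87)]
6. shoelace: 365.5038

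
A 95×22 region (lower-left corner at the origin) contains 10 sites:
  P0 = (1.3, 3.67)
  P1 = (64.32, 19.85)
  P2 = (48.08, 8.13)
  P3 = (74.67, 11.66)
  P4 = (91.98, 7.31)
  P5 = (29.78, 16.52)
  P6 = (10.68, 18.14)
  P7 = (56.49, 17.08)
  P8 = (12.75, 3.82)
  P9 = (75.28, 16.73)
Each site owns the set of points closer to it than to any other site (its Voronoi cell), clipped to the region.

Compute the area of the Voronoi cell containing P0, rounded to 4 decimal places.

Area of P0's cell: 87.7035

1. box [0,95]×[0,22]: [(0, 0) (95, 0) (95, 22) (0, 22)]
2. ⊥bis P0·P1 via (32.81,11.76): [(0, 0) (35.8293, 0) (30.1809, 22) (0, 22)]  |A|=726.1128
3. ⊥bis P0·P2 via (24.69,5.9): [(0, 0) (25.2525, 0) (23.155, 22) (0, 22)]  |A|=532.4829
4. ⊥bis P0·P3 via (37.985,7.665): [(0, 0) (25.2525, 0) (23.155, 22) (0, 22)]  |A|=532.4829
5. ⊥bis P0·P4 via (46.64,5.49): [(0, 0) (25.2525, 0) (23.155, 22) (0, 22)]  |A|=532.4829
6. ⊥bis P0·P5 via (15.54,10.095): [(0, 0) (20.0948, 0) (10.1685, 22) (0, 22)]  |A|=332.8967
7. ⊥bis P0·P6 via (5.99,10.905): [(0, 14.7879) (0, 0) (20.0948, 0) (18.9713, 2.49)]  |A|=165.2916
8. ⊥bis P0·P7 via (28.895,10.375): [(0, 14.7879) (0, 0) (20.0948, 0) (18.9713, 2.49)]  |A|=165.2916
9. ⊥bis P0·P8 via (7.025,3.745): [(6.9393, 10.2897) (0, 14.7879) (0, 0) (7.0741, 0)]  |A|=87.7035
10. ⊥bis P0·P9 via (38.29,10.2): [(6.9393, 10.2897) (0, 14.7879) (0, 0) (7.0741, 0)]  |A|=87.7035
11. canonical 4-gon: [(6.9393, 10.2897) (0, 14.7879) (0, 0) (7.0741, 0)]
12. shoelace: 87.7035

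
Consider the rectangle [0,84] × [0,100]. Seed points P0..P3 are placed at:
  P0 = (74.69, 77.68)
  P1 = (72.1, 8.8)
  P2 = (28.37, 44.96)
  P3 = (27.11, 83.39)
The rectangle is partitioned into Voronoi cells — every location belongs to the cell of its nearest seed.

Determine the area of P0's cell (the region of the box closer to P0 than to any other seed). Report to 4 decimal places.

Area of P0's cell: 1746.6327

1. box [0,84]×[0,100]: [(0, 0) (84, 0) (84, 100) (0, 100)]
2. ⊥bis P0·P1 via (73.395,43.24): [(0, 45.9998) (84, 42.8412) (84, 100) (0, 100)]  |A|=4668.6777
3. ⊥bis P0·P2 via (51.53,61.32): [(64.0534, 43.5913) (84, 42.8412) (84, 100) (24.2068, 100)]  |A|=2256.4901
4. ⊥bis P0·P3 via (50.9,80.535): [(49.0204, 64.8727) (64.0534, 43.5913) (84, 42.8412) (84, 100) (53.236, 100)]  |A|=1746.6327
5. canonical 5-gon: [(49.0204, 64.8727) (64.0534, 43.5913) (84, 42.8412) (84, 100) (53.236, 100)]
6. shoelace: 1746.6327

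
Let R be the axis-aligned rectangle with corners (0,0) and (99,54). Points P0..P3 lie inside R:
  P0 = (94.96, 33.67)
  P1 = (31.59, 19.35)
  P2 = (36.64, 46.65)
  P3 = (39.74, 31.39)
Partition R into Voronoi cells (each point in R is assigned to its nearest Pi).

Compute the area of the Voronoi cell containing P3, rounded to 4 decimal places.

Area of P3's cell: 970.2876

1. box [0,99]×[0,54]: [(0, 0) (99, 0) (99, 54) (0, 54)]
2. ⊥bis P3·P0 via (67.35,32.53): [(0, 0) (68.6931, 0) (66.4635, 54) (0, 54)]  |A|=3649.2298
3. ⊥bis P3·P1 via (35.665,25.37): [(0, 49.512) (68.5652, 3.0995) (66.4635, 54) (0, 54)]  |A|=1845.3719
4. ⊥bis P3·P2 via (38.19,39.02): [(20.7375, 35.4746) (68.5652, 3.0995) (66.8417, 44.8405)]  |A|=970.2876
5. canonical 3-gon: [(20.7375, 35.4746) (68.5652, 3.0995) (66.8417, 44.8405)]
6. shoelace: 970.2876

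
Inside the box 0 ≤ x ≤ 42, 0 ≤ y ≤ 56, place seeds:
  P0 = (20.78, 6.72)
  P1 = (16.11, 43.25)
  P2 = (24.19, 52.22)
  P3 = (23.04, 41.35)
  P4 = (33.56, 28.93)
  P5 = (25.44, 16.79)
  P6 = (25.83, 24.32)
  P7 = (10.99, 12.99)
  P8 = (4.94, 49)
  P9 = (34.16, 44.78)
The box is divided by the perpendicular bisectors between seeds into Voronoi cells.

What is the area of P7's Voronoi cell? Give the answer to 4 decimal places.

Area of P7's cell: 432.6086

1. box [0,42]×[0,56]: [(0, 0) (42, 0) (42, 56) (0, 56)]
2. ⊥bis P7·P0 via (15.885,9.855): [(0, 0) (9.5734, 0) (42, 50.6311) (42, 56) (0, 56)]  |A|=1531.1028
3. ⊥bis P7·P1 via (13.55,28.12): [(0, 30.4127) (0, 0) (9.5734, 0) (26.2108, 25.9778)]  |A|=522.918
4. ⊥bis P7·P2 via (17.59,32.605): [(0, 30.4127) (0, 0) (9.5734, 0) (26.2108, 25.9778)]  |A|=522.918
5. ⊥bis P7·P3 via (17.015,27.17): [(15.5925, 27.7744) (0, 30.4127) (0, 0) (9.5734, 0) (24.8439, 23.8435)]  |A|=510.359
6. ⊥bis P7·P4 via (22.275,20.96): [(18.264, 26.6393) (15.5925, 27.7744) (0, 30.4127) (0, 0) (9.5734, 0) (22.6537, 20.4237)]  |A|=496.0464
7. ⊥bis P7·P5 via (18.215,14.89): [(14.7911, 27.91) (0, 30.4127) (0, 0) (9.5734, 0) (18.4754, 13.8997)]  |A|=446.4802
8. ⊥bis P7·P6 via (18.41,18.655): [(16.6022, 21.0228) (10.8327, 28.5798) (0, 30.4127) (0, 0) (9.5734, 0) (18.4754, 13.8997)]  |A|=433.4557
9. ⊥bis P7·P8 via (7.965,30.995): [(16.6022, 21.0228) (10.8327, 28.5798) (2.2415, 30.0334) (0, 29.6568) (0, 0) (9.5734, 0) (18.4754, 13.8997)]  |A|=432.6086
10. ⊥bis P7·P9 via (22.575,28.885): [(16.6022, 21.0228) (10.8327, 28.5798) (2.2415, 30.0334) (0, 29.6568) (0, 0) (9.5734, 0) (18.4754, 13.8997)]  |A|=432.6086
11. canonical 7-gon: [(16.6022, 21.0228) (10.8327, 28.5798) (2.2415, 30.0334) (0, 29.6568) (0, 0) (9.5734, 0) (18.4754, 13.8997)]
12. shoelace: 432.6086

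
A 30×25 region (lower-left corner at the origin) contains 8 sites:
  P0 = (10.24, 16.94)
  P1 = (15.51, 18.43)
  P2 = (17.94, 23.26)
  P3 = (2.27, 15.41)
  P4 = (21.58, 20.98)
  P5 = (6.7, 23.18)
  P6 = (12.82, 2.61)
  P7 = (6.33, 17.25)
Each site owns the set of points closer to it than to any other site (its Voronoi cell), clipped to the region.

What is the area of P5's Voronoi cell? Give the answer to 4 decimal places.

1. box [0,30]×[0,25]: [(0, 0) (30, 0) (30, 25) (0, 25)]
2. ⊥bis P5·P0 via (8.47,20.06): [(0, 15.2549) (17.1778, 25) (0, 25)]  |A|=83.6996
3. ⊥bis P5·P1 via (11.105,20.805): [(0, 15.2549) (11.6874, 21.8853) (13.3668, 25) (0, 25)]  |A|=77.7645
4. ⊥bis P5·P2 via (12.32,23.22): [(0, 15.2549) (11.6874, 21.8853) (12.3211, 23.0606) (12.3073, 25) (0, 25)]  |A|=76.7372
5. ⊥bis P5·P3 via (4.485,19.295): [(0, 21.8521) (5.8, 18.5453) (11.6874, 21.8853) (12.3211, 23.0606) (12.3073, 25) (0, 25)]  |A|=57.6054
6. ⊥bis P5·P4 via (14.14,22.08): [(0, 21.8521) (5.8, 18.5453) (11.6874, 21.8853) (12.3211, 23.0606) (12.3073, 25) (0, 25)]  |A|=57.6054
7. ⊥bis P5·P6 via (9.76,12.895): [(0, 21.8521) (5.8, 18.5453) (11.6874, 21.8853) (12.3211, 23.0606) (12.3073, 25) (0, 25)]  |A|=57.6054
8. ⊥bis P5·P7 via (6.515,20.215): [(0, 21.8521) (2.4236, 20.4703) (8.5224, 20.0897) (11.6874, 21.8853) (12.3211, 23.0606) (12.3073, 25) (0, 25)]  |A|=52.3777
9. canonical 7-gon: [(0, 21.8521) (2.4236, 20.4703) (8.5224, 20.0897) (11.6874, 21.8853) (12.3211, 23.0606) (12.3073, 25) (0, 25)]
10. shoelace: 52.3777

Area of P5's cell: 52.3777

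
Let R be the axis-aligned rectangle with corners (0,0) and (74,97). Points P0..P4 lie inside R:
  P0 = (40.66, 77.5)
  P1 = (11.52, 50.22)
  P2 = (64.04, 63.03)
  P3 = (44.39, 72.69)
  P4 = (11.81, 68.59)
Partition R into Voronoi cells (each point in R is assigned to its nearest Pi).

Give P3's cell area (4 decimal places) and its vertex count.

1. box [0,74]×[0,97]: [(0, 0) (74, 0) (74, 97) (0, 97)]
2. ⊥bis P3·P0 via (42.525,75.095): [(0, 42.1182) (0, 0) (74, 0) (74, 97) (70.7725, 97)]  |A|=5235.941
3. ⊥bis P3·P1 via (27.955,61.455): [(26.9089, 62.9852) (69.9658, 0) (74, 0) (74, 97) (70.7725, 97)]  |A|=2465.8576
4. ⊥bis P3·P2 via (54.215,67.86): [(67.1651, 94.2026) (26.9089, 62.9852) (41.3985, 41.7893)]  |A|=652.7985
5. ⊥bis P3·P4 via (28.1,70.64): [(67.1651, 94.2026) (28.8718, 64.5074) (29.5494, 59.1227) (41.3985, 41.7893)]  |A|=646.9982
6. canonical 4-gon: [(67.1651, 94.2026) (28.8718, 64.5074) (29.5494, 59.1227) (41.3985, 41.7893)]
7. shoelace: 646.9982

Area of P3's cell: 646.9982 (4 vertices)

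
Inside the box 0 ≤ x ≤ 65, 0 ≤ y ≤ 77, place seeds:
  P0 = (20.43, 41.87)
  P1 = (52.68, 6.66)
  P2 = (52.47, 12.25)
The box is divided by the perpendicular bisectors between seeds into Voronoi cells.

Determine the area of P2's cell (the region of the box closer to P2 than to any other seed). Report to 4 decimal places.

1. box [0,65]×[0,77]: [(0, 0) (65, 0) (65, 77) (0, 77)]
2. ⊥bis P2·P0 via (36.45,27.06): [(11.4339, 0) (65, 0) (65, 57.9426)]  |A|=1551.8802
3. ⊥bis P2·P1 via (52.575,9.455): [(19.009, 8.194) (65, 9.9218) (65, 57.9426)]  |A|=1104.263
4. canonical 3-gon: [(19.009, 8.194) (65, 9.9218) (65, 57.9426)]
5. shoelace: 1104.263

Area of P2's cell: 1104.2630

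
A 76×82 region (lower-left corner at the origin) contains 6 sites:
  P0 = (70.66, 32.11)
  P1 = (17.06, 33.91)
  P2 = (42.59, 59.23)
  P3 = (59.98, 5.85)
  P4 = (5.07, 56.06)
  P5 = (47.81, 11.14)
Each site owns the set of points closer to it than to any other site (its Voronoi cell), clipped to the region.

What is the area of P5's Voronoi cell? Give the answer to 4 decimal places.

1. box [0,76]×[0,82]: [(0, 0) (76, 0) (76, 82) (0, 82)]
2. ⊥bis P5·P0 via (59.235,21.625): [(0, 0) (76, 0) (76, 3.357) (3.8274, 82) (0, 82)]  |A|=3394.0645
3. ⊥bis P5·P1 via (32.435,22.525): [(15.7555, 0) (76, 0) (76, 3.357) (44.0339, 38.1889)]  |A|=1203.9898
4. ⊥bis P5·P2 via (45.2,35.185): [(41.5132, 34.7848) (15.7555, 0) (76, 0) (76, 3.357) (46.6466, 35.342)]  |A|=1195.955
5. ⊥bis P5·P3 via (53.895,8.495): [(41.5132, 34.7848) (15.7555, 0) (50.2024, 0) (59.4842, 21.3534) (46.6466, 35.342)]  |A|=892.8003
6. ⊥bis P5·P4 via (26.44,33.6): [(41.5132, 34.7848) (15.7555, 0) (50.2024, 0) (59.4842, 21.3534) (46.6466, 35.342)]  |A|=892.8003
7. canonical 5-gon: [(41.5132, 34.7848) (15.7555, 0) (50.2024, 0) (59.4842, 21.3534) (46.6466, 35.342)]
8. shoelace: 892.8003

Area of P5's cell: 892.8003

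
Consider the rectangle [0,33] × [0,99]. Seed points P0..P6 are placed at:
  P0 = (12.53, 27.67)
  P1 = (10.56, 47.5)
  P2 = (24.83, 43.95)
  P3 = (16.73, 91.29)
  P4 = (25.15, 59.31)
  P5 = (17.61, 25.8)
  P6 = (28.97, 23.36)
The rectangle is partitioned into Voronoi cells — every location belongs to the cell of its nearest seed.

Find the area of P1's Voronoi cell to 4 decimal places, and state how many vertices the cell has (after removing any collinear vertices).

1. box [0,33]×[0,99]: [(0, 0) (33, 0) (33, 99) (0, 99)]
2. ⊥bis P1·P0 via (11.545,37.585): [(0, 36.4381) (33, 39.7164) (33, 99) (0, 99)]  |A|=2010.4507
3. ⊥bis P1·P2 via (17.695,45.725): [(0, 36.4381) (15.7745, 38.0052) (30.9484, 99) (0, 99)]  |A|=1437.2885
4. ⊥bis P1·P3 via (13.645,69.395): [(0, 71.3176) (0, 36.4381) (15.7745, 38.0052) (23.2469, 68.0421)]  |A|=636.4741
5. ⊥bis P1·P4 via (17.855,53.405): [(3.7875, 70.7839) (0, 71.3176) (0, 36.4381) (15.7745, 38.0052) (19.194, 51.7507)]  |A|=472.4079
6. ⊥bis P1·P5 via (14.085,36.65): [(3.7875, 70.7839) (0, 71.3176) (0, 36.4381) (15.7745, 38.0052) (19.194, 51.7507)]  |A|=472.4079
7. ⊥bis P1·P6 via (19.765,35.43): [(3.7875, 70.7839) (0, 71.3176) (0, 36.4381) (15.7745, 38.0052) (19.194, 51.7507)]  |A|=472.4079
8. canonical 5-gon: [(3.7875, 70.7839) (0, 71.3176) (0, 36.4381) (15.7745, 38.0052) (19.194, 51.7507)]
9. shoelace: 472.4079

Area of P1's cell: 472.4079 (5 vertices)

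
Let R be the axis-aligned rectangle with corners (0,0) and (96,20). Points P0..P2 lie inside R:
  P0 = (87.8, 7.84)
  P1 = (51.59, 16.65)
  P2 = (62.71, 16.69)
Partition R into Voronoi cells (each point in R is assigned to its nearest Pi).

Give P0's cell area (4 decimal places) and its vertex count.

Area of P0's cell: 430.8787 (4 vertices)

1. box [0,96]×[0,20]: [(0, 0) (96, 0) (96, 20) (0, 20)]
2. ⊥bis P0·P1 via (69.695,12.245): [(66.7158, 0) (96, 0) (96, 20) (71.5818, 20)]  |A|=537.0243
3. ⊥bis P0·P2 via (75.255,12.265): [(70.9288, 0) (96, 0) (96, 20) (77.9834, 20)]  |A|=430.8787
4. canonical 4-gon: [(70.9288, 0) (96, 0) (96, 20) (77.9834, 20)]
5. shoelace: 430.8787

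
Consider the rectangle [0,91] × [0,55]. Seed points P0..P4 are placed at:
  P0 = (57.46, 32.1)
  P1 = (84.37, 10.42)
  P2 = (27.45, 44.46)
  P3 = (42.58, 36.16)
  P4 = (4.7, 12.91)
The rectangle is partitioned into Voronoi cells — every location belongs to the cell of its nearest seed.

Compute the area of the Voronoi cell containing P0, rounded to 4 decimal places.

Area of P0's cell: 1493.9541

1. box [0,91]×[0,55]: [(0, 0) (91, 0) (91, 55) (0, 55)]
2. ⊥bis P0·P1 via (70.915,21.26): [(0, 0) (53.7869, 0) (91, 46.1902) (91, 55) (0, 55)]  |A|=4145.5595
3. ⊥bis P0·P2 via (42.455,38.28): [(26.6889, 0) (53.7869, 0) (91, 46.1902) (91, 55) (49.3413, 55)]  |A|=2054.7279
4. ⊥bis P0·P3 via (50.02,34.13): [(40.7076, 0) (53.7869, 0) (91, 46.1902) (91, 55) (55.7144, 55)]  |A|=1493.9541
5. ⊥bis P0·P4 via (31.08,22.505): [(40.7076, 0) (53.7869, 0) (91, 46.1902) (91, 55) (55.7144, 55)]  |A|=1493.9541
6. canonical 5-gon: [(40.7076, 0) (53.7869, 0) (91, 46.1902) (91, 55) (55.7144, 55)]
7. shoelace: 1493.9541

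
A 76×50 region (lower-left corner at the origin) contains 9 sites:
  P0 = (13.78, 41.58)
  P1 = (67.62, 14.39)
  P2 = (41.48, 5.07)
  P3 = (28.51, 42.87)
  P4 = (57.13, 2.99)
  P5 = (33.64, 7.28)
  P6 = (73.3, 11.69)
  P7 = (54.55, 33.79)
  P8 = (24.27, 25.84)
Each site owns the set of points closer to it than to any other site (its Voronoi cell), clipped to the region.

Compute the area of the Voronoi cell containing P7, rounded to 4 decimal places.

1. box [0,76]×[0,50]: [(0, 0) (76, 0) (76, 50) (0, 50)]
2. ⊥bis P7·P0 via (34.165,37.685): [(26.9645, 0) (76, 0) (76, 50) (36.5181, 50)]  |A|=2212.9373
3. ⊥bis P7·P1 via (61.085,24.09): [(27.2063, 1.2655) (76, 34.1384) (76, 50) (36.5181, 50)]  |A|=1349.0397
4. ⊥bis P7·P2 via (48.015,19.43): [(32.064, 26.689) (51.6874, 17.7587) (76, 34.1384) (76, 50) (36.5181, 50)]  |A|=1077.9006
5. ⊥bis P7·P3 via (41.53,38.33): [(36.7304, 24.5654) (51.6874, 17.7587) (76, 34.1384) (76, 50) (45.5993, 50)]  |A|=903.2939
6. ⊥bis P7·P4 via (55.84,18.39): [(36.7304, 24.5654) (51.1615, 17.9981) (52.1678, 18.0824) (76, 34.1384) (76, 50) (45.5993, 50)]  |A|=903.1513
7. ⊥bis P7·P5 via (44.095,20.535): [(37.2167, 25.9603) (42.0603, 22.1399) (51.1615, 17.9981) (52.1678, 18.0824) (76, 34.1384) (76, 50) (45.5993, 50)]  |A|=898.8443
8. ⊥bis P7·P6 via (63.925,22.74): [(37.2167, 25.9603) (42.0603, 22.1399) (51.1615, 17.9981) (52.1678, 18.0824) (76, 34.1384) (76, 50) (45.5993, 50)]  |A|=898.8443
9. ⊥bis P7·P8 via (39.41,29.815): [(39.0453, 31.2042) (41.2592, 22.7718) (42.0603, 22.1399) (51.1615, 17.9981) (52.1678, 18.0824) (76, 34.1384) (76, 50) (45.5993, 50)]  |A|=885.33
10. canonical 8-gon: [(39.0453, 31.2042) (41.2592, 22.7718) (42.0603, 22.1399) (51.1615, 17.9981) (52.1678, 18.0824) (76, 34.1384) (76, 50) (45.5993, 50)]
11. shoelace: 885.33

Area of P7's cell: 885.3300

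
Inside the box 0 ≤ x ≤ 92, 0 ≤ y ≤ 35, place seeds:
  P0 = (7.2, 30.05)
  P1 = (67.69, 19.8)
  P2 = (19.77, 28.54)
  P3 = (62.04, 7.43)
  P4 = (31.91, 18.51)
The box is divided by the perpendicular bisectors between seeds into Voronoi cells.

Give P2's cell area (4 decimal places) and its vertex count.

1. box [0,92]×[0,35]: [(0, 0) (92, 0) (92, 35) (0, 35)]
2. ⊥bis P2·P0 via (13.485,29.295): [(9.9659, 0) (92, 0) (92, 35) (14.1703, 35)]  |A|=2797.6165
3. ⊥bis P2·P1 via (43.73,24.17): [(9.9659, 0) (39.3217, 0) (45.7053, 35) (14.1703, 35)]  |A|=1065.5882
4. ⊥bis P2·P3 via (40.905,17.985): [(9.9659, 0) (31.9231, 0) (43.5782, 23.3377) (45.7053, 35) (14.1703, 35)]  |A|=979.2553
5. ⊥bis P2·P4 via (25.84,23.525): [(10.5719, 5.045) (35.3206, 35) (14.1703, 35)]  |A|=316.7782
6. canonical 3-gon: [(10.5719, 5.045) (35.3206, 35) (14.1703, 35)]
7. shoelace: 316.7782

Area of P2's cell: 316.7782 (3 vertices)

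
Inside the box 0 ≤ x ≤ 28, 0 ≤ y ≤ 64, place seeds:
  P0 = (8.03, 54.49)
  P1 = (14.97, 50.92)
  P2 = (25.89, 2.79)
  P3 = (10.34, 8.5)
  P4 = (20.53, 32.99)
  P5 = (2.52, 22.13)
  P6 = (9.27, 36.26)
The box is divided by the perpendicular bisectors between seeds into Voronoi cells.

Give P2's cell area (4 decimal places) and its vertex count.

1. box [0,28]×[0,64]: [(0, 0) (28, 0) (28, 64) (0, 64)]
2. ⊥bis P2·P0 via (16.96,28.64): [(0, 22.7811) (0, 0) (28, 0) (28, 32.4538)]  |A|=773.2887
3. ⊥bis P2·P1 via (20.43,26.855): [(0, 22.2197) (0, 0) (28, 0) (28, 28.5725)]  |A|=711.0915
4. ⊥bis P2·P3 via (18.115,5.645): [(26.4008, 28.2097) (16.0421, 0) (28, 0) (28, 28.5725)]  |A|=191.5102
5. ⊥bis P2·P4 via (23.21,17.89): [(22.5697, 17.7764) (16.0421, 0) (28, 0) (28, 18.7401)]  |A|=157.1662
6. ⊥bis P2·P5 via (14.205,12.46): [(22.5697, 17.7764) (16.0421, 0) (28, 0) (28, 18.7401)]  |A|=157.1662
7. ⊥bis P2·P6 via (17.58,19.525): [(22.5697, 17.7764) (16.0421, 0) (28, 0) (28, 18.7401)]  |A|=157.1662
8. canonical 4-gon: [(22.5697, 17.7764) (16.0421, 0) (28, 0) (28, 18.7401)]
9. shoelace: 157.1662

Area of P2's cell: 157.1662 (4 vertices)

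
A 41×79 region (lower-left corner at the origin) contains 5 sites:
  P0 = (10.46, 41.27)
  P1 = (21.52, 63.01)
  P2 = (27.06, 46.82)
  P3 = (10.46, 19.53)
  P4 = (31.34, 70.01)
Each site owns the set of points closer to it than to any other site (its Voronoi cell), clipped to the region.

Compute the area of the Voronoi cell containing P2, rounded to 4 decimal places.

1. box [0,41]×[0,79]: [(0, 0) (41, 0) (41, 79) (0, 79)]
2. ⊥bis P2·P0 via (18.76,44.045): [(33.4859, 0) (41, 0) (41, 79) (7.0732, 79)]  |A|=1636.9145
3. ⊥bis P2·P1 via (24.29,54.915): [(16.0666, 52.1011) (33.4859, 0) (41, 0) (41, 60.6329)]  |A|=951.6403
4. ⊥bis P2·P3 via (18.76,33.175): [(16.0666, 52.1011) (23.322, 30.4) (41, 19.6468) (41, 60.6329)]  |A|=663.7679
5. ⊥bis P2·P4 via (29.2,58.415): [(32.6549, 57.7774) (16.0666, 52.1011) (23.322, 30.4) (41, 19.6468) (41, 56.2372)]  |A|=645.4263
6. canonical 5-gon: [(32.6549, 57.7774) (16.0666, 52.1011) (23.322, 30.4) (41, 19.6468) (41, 56.2372)]
7. shoelace: 645.4263

Area of P2's cell: 645.4263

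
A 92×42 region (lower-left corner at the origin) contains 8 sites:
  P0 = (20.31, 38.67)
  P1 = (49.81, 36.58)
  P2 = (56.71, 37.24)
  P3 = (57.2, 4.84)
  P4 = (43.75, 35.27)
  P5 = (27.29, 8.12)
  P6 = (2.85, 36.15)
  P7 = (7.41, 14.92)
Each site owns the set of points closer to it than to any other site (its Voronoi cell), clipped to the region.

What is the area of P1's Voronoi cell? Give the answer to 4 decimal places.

1. box [0,92]×[0,42]: [(0, 0) (92, 0) (92, 42) (0, 42)]
2. ⊥bis P1·P0 via (35.06,37.625): [(32.3944, 0) (92, 0) (92, 42) (35.37, 42)]  |A|=2440.9492
3. ⊥bis P1·P2 via (53.26,36.91): [(32.3944, 0) (56.7905, 0) (52.7731, 42) (35.37, 42)]  |A|=877.7859
4. ⊥bis P1·P3 via (53.505,20.71): [(33.5322, 16.0597) (54.7811, 21.0071) (52.7731, 42) (35.37, 42)]  |A|=453.7273
5. ⊥bis P1·P4 via (46.78,35.925): [(50.2337, 19.9483) (54.7811, 21.0071) (52.7731, 42) (45.4668, 42)]  |A|=129.3538
6. ⊥bis P1·P5 via (38.55,22.35): [(50.2337, 19.9483) (54.7811, 21.0071) (52.7731, 42) (45.4668, 42)]  |A|=129.3538
7. ⊥bis P1·P6 via (26.33,36.365): [(50.2337, 19.9483) (54.7811, 21.0071) (52.7731, 42) (45.4668, 42)]  |A|=129.3538
8. ⊥bis P1·P7 via (28.61,25.75): [(50.2337, 19.9483) (54.7811, 21.0071) (52.7731, 42) (45.4668, 42)]  |A|=129.3538
9. canonical 4-gon: [(50.2337, 19.9483) (54.7811, 21.0071) (52.7731, 42) (45.4668, 42)]
10. shoelace: 129.3538

Area of P1's cell: 129.3538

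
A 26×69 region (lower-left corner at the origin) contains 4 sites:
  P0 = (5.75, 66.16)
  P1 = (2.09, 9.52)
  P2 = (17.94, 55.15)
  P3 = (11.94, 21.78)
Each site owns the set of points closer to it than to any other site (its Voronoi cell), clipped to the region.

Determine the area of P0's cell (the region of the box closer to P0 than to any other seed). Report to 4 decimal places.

Area of P0's cell: 207.9661

1. box [0,26]×[0,69]: [(0, 0) (26, 0) (26, 69) (0, 69)]
2. ⊥bis P0·P1 via (3.92,37.84): [(0, 38.0933) (26, 36.4132) (26, 69) (0, 69)]  |A|=825.4152
3. ⊥bis P0·P2 via (11.845,60.655): [(0, 47.5405) (19.3822, 69) (0, 69)]  |A|=207.9661
4. ⊥bis P0·P3 via (8.845,43.97): [(0, 47.5405) (19.3822, 69) (0, 69)]  |A|=207.9661
5. canonical 3-gon: [(0, 47.5405) (19.3822, 69) (0, 69)]
6. shoelace: 207.9661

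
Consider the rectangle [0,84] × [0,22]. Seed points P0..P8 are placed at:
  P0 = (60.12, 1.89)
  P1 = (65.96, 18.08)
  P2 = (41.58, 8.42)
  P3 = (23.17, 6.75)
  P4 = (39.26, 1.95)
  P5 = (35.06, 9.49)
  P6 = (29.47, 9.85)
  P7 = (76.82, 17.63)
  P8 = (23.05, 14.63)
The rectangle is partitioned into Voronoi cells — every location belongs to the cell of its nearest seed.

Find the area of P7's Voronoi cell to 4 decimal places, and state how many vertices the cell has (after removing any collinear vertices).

Area of P7's cell: 258.6355 (5 vertices)

1. box [0,84]×[0,22]: [(0, 0) (84, 0) (84, 22) (0, 22)]
2. ⊥bis P7·P0 via (68.47,9.76): [(77.6689, 0) (84, 0) (84, 22) (56.9336, 22)]  |A|=367.3718
3. ⊥bis P7·P1 via (71.39,17.855): [(70.9457, 7.1333) (77.6689, 0) (84, 0) (84, 22) (71.5618, 22)]  |A|=258.6355
4. ⊥bis P7·P2 via (59.2,13.025): [(70.9457, 7.1333) (77.6689, 0) (84, 0) (84, 22) (71.5618, 22)]  |A|=258.6355
5. ⊥bis P7·P3 via (49.995,12.19): [(70.9457, 7.1333) (77.6689, 0) (84, 0) (84, 22) (71.5618, 22)]  |A|=258.6355
6. ⊥bis P7·P4 via (58.04,9.79): [(70.9457, 7.1333) (77.6689, 0) (84, 0) (84, 22) (71.5618, 22)]  |A|=258.6355
7. ⊥bis P7·P5 via (55.94,13.56): [(70.9457, 7.1333) (77.6689, 0) (84, 0) (84, 22) (71.5618, 22)]  |A|=258.6355
8. ⊥bis P7·P6 via (53.145,13.74): [(70.9457, 7.1333) (77.6689, 0) (84, 0) (84, 22) (71.5618, 22)]  |A|=258.6355
9. ⊥bis P7·P8 via (49.935,16.13): [(70.9457, 7.1333) (77.6689, 0) (84, 0) (84, 22) (71.5618, 22)]  |A|=258.6355
10. canonical 5-gon: [(70.9457, 7.1333) (77.6689, 0) (84, 0) (84, 22) (71.5618, 22)]
11. shoelace: 258.6355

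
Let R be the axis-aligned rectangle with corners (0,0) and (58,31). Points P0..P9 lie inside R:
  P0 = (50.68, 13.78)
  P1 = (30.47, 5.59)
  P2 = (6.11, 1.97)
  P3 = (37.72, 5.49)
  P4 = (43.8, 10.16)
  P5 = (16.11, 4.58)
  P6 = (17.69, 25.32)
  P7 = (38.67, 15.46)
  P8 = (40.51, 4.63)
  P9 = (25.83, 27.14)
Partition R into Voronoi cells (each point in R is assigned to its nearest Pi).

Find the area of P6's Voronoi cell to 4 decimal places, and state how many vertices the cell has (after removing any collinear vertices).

1. box [0,58]×[0,31]: [(0, 0) (58, 0) (58, 31) (0, 31)]
2. ⊥bis P6·P0 via (34.185,19.55): [(0, 0) (27.3464, 0) (38.1902, 31) (0, 31)]  |A|=1015.8172
3. ⊥bis P6·P1 via (24.08,15.455): [(0, 0) (0.2203, 0) (35.2933, 22.7184) (38.1902, 31) (0, 31)]  |A|=707.6875
4. ⊥bis P6·P2 via (11.9,13.645): [(0, 19.5466) (17.2158, 11.0087) (35.2933, 22.7184) (38.1902, 31) (0, 31)]  |A|=538.2201
5. ⊥bis P6·P3 via (27.705,15.405): [(0, 19.5466) (17.2158, 11.0087) (34.3233, 22.09) (35.4834, 23.2619) (38.1902, 31) (0, 31)]  |A|=538.0162
6. ⊥bis P6·P4 via (30.745,17.74): [(0, 19.5466) (17.2158, 11.0087) (32.6362, 20.9972) (37.8056, 29.9005) (38.1902, 31) (0, 31)]  |A|=530.8403
7. ⊥bis P6·P5 via (16.9,14.95): [(0, 19.5466) (7.8835, 15.6369) (22.6268, 14.5137) (32.6362, 20.9972) (37.8056, 29.9005) (38.1902, 31) (0, 31)]  |A|=501.9641
8. ⊥bis P6·P7 via (28.18,20.39): [(0, 19.5466) (7.8835, 15.6369) (22.6268, 14.5137) (26.64, 17.1132) (33.1664, 31) (0, 31)]  |A|=446.7485
9. ⊥bis P6·P8 via (29.1,14.975): [(0, 19.5466) (7.8835, 15.6369) (22.6268, 14.5137) (26.64, 17.1132) (33.1664, 31) (0, 31)]  |A|=446.7485
10. ⊥bis P6·P9 via (21.76,26.23): [(0, 19.5466) (7.8835, 15.6369) (22.6268, 14.5137) (24.1579, 15.5054) (20.6935, 31) (0, 31)]  |A|=338.1295
11. canonical 6-gon: [(0, 19.5466) (7.8835, 15.6369) (22.6268, 14.5137) (24.1579, 15.5054) (20.6935, 31) (0, 31)]
12. shoelace: 338.1295

Area of P6's cell: 338.1295 (6 vertices)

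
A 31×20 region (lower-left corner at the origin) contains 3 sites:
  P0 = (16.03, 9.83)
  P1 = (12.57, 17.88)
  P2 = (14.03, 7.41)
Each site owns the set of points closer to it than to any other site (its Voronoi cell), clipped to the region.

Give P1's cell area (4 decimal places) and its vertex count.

1. box [0,31]×[0,20]: [(0, 0) (31, 0) (31, 20) (0, 20)]
2. ⊥bis P1·P0 via (14.3,13.855): [(0, 7.7087) (28.5969, 20) (0, 20)]  |A|=175.747
3. ⊥bis P1·P2 via (13.3,12.645): [(0, 10.7904) (10.6131, 12.2703) (28.5969, 20) (0, 20)]  |A|=159.3938
4. canonical 4-gon: [(0, 10.7904) (10.6131, 12.2703) (28.5969, 20) (0, 20)]
5. shoelace: 159.3938

Area of P1's cell: 159.3938 (4 vertices)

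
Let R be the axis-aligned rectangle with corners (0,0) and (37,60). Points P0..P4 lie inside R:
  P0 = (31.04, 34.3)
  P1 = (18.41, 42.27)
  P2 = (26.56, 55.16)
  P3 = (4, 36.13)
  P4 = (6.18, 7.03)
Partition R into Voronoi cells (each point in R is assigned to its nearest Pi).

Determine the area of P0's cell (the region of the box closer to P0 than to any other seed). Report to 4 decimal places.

1. box [0,37]×[0,60]: [(0, 0) (37, 0) (37, 60) (0, 60)]
2. ⊥bis P0·P1 via (24.725,38.285): [(0.5657, 0) (37, 0) (37, 57.7371)]  |A|=1051.8043
3. ⊥bis P0·P2 via (28.8,44.73): [(28.7908, 44.728) (0.5657, 0) (37, 0) (37, 46.4911)]  |A|=1005.6438
4. ⊥bis P0·P3 via (17.52,35.215): [(28.7908, 44.728) (16.8872, 25.8645) (15.1367, 0) (37, 0) (37, 46.4911)]  |A|=817.2083
5. ⊥bis P0·P4 via (18.61,20.665): [(28.7908, 44.728) (16.8872, 25.8645) (16.6559, 22.4464) (37, 3.9002) (37, 46.4911)]  |A|=532.1586
6. canonical 5-gon: [(28.7908, 44.728) (16.8872, 25.8645) (16.6559, 22.4464) (37, 3.9002) (37, 46.4911)]
7. shoelace: 532.1586

Area of P0's cell: 532.1586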